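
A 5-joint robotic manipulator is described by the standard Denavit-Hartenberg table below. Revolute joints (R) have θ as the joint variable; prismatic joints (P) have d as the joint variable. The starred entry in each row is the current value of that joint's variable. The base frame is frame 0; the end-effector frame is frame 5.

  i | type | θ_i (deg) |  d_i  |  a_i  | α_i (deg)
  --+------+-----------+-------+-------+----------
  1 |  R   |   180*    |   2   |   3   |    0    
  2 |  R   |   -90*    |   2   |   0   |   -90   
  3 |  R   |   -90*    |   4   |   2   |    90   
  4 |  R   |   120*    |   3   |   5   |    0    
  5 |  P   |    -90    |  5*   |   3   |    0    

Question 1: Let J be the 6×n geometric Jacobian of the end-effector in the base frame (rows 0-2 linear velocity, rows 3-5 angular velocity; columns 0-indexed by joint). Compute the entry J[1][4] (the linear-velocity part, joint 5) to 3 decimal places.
prismatic axis z_4 = (-0.0000,-1.0000,0.0000)
J_v[:, 4] = z_4; J_ω[:, 4] = (0,0,0)
entry J[1][4] = -1.0000

-1.000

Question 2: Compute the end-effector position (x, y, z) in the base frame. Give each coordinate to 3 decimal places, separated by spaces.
-12.830 -8.000 6.098

after link 1: o_1 = (-3.0000, 0.0000, 2.0000)
after link 2: o_2 = (-3.0000, 0.0000, 4.0000)
after link 3: o_3 = (-7.0000, 0.0000, 6.0000)
after link 4: o_4 = (-11.3301, -3.0000, 3.5000)
after link 5: o_5 = (-12.8301, -8.0000, 6.0981)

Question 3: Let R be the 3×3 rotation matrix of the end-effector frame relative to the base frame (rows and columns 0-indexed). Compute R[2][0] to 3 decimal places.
End-effector x-axis (col 0 of R) = (-0.5000,0.0000,0.8660)
R[2][0] = 0.8660

0.866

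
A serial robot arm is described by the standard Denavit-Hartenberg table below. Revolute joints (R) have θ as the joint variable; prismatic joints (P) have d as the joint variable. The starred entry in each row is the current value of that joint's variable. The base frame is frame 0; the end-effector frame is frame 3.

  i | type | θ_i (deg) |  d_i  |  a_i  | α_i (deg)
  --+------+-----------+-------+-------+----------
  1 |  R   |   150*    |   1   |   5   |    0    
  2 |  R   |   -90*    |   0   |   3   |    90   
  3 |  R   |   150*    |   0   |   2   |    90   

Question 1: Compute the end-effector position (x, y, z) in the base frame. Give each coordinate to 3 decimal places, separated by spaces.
-3.696 3.598 2.000

after link 1: o_1 = (-4.3301, 2.5000, 1.0000)
after link 2: o_2 = (-2.8301, 5.0981, 1.0000)
after link 3: o_3 = (-3.6962, 3.5981, 2.0000)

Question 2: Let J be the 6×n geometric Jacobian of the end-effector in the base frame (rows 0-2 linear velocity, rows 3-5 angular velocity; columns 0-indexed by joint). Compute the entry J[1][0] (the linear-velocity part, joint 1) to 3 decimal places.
axis z_0 = ẑ; lever o_n−o_0 = (-3.6962,3.5981,2.0000)
cross product → J_v[:, 0] = (-3.5981,-3.6962,0.0000)
J_ω[:, 0] = z_0
entry J[1][0] = -3.6962

-3.696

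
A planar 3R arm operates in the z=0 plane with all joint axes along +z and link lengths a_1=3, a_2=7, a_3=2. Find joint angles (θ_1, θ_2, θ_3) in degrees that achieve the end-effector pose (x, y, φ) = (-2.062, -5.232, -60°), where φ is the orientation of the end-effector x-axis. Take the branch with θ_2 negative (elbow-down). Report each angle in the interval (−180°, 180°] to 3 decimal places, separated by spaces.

0.007 -150.004 89.997

wrist centre = target − a_3·(cos φ, sin φ) = (-3.0620, -3.4999)
cos θ_2 = (21.6255−3²−7²)/(2·3·7) = -0.8661; θ_2 = -150.0039° (elbow-down)
β = atan2(-3.4999,-3.0620) = -131.1817°; ψ = atan2(-3.4996,-3.0624) = -131.1886°
θ_1 = β − ψ = 0.0069°
θ_3 = φ − θ_1 − θ_2 = 89.9971° (wrapped to (-180°,180°])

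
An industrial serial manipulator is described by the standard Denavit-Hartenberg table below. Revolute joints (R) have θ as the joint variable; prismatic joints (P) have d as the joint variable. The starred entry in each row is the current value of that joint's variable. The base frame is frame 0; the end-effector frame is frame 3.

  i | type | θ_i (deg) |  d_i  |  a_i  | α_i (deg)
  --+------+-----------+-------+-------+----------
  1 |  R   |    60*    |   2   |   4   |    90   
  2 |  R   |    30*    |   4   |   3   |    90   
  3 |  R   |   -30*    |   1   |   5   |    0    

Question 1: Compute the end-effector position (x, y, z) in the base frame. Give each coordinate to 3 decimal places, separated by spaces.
6.723 8.645 4.799

after link 1: o_1 = (2.0000, 3.4641, 2.0000)
after link 2: o_2 = (6.7631, 3.7141, 3.5000)
after link 3: o_3 = (6.7231, 8.6447, 4.7990)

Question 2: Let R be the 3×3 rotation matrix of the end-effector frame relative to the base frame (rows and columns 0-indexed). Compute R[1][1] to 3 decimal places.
End-effector y-axis (col 1 of R) = (0.9665,-0.0580,0.2500)
R[1][1] = -0.0580

-0.058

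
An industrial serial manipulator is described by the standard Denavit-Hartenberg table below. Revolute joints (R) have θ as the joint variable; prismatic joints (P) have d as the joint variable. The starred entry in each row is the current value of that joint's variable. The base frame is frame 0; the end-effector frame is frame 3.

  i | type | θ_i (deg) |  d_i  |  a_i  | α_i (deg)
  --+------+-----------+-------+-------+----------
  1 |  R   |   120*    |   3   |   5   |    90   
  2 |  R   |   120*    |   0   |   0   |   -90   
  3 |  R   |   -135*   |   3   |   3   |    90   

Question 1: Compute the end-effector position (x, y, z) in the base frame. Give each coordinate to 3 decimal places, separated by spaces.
after link 1: o_1 = (-2.5000, 4.3301, 3.0000)
after link 2: o_2 = (-2.5000, 4.3301, 3.0000)
after link 3: o_3 = (0.1058, 4.0593, -0.3371)

0.106 4.059 -0.337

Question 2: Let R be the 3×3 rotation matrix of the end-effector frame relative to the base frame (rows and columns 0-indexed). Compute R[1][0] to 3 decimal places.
End-effector x-axis (col 0 of R) = (0.4356,0.6597,-0.6124)
R[1][0] = 0.6597

0.660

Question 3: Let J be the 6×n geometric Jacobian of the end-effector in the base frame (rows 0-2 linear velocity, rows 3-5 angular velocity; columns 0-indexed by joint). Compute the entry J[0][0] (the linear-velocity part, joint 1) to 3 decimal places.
axis z_0 = ẑ; lever o_n−o_0 = (0.1058,4.0593,-0.3371)
cross product → J_v[:, 0] = (-4.0593,0.1058,0.0000)
J_ω[:, 0] = z_0
entry J[0][0] = -4.0593

-4.059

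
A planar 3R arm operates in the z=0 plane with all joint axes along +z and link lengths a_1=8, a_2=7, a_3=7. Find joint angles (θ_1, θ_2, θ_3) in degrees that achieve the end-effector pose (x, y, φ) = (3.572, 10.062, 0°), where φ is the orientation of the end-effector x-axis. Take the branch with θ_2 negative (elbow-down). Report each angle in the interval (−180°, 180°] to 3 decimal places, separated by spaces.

wrist centre = target − a_3·(cos φ, sin φ) = (-3.4280, 10.0620)
cos θ_2 = (112.9950−8²−7²)/(2·8·7) = -0.0000; θ_2 = -90.0025° (elbow-down)
β = atan2(10.0620,-3.4280) = 108.8133°; ψ = atan2(-7.0000,7.9997) = -41.1870°
θ_1 = β − ψ = 150.0004°
θ_3 = φ − θ_1 − θ_2 = -59.9978° (wrapped to (-180°,180°])

150.000 -90.003 -59.998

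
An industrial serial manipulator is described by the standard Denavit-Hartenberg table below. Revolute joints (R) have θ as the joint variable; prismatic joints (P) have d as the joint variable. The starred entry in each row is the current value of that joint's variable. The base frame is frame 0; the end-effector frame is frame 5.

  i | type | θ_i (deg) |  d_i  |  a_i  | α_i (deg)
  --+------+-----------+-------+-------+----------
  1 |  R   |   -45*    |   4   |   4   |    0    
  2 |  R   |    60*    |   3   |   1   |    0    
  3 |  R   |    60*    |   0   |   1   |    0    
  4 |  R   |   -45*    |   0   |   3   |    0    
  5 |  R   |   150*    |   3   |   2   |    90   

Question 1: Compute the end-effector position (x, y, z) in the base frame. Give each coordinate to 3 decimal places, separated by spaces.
after link 1: o_1 = (2.8284, -2.8284, 4.0000)
after link 2: o_2 = (3.7944, -2.5696, 7.0000)
after link 3: o_3 = (4.0532, -1.6037, 7.0000)
after link 4: o_4 = (6.6512, -0.1037, 7.0000)
after link 5: o_5 = (4.6512, -0.1037, 10.0000)

4.651 -0.104 10.000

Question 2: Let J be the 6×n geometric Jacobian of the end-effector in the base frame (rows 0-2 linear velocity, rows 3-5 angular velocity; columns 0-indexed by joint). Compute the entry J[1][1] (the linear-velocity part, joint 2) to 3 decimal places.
1.823

axis z_1 = (0.0000,0.0000,1.0000); lever o_n−o_1 = (1.8228,2.7247,6.0000)
cross product → J_v[:, 1] = (-2.7247,1.8228,0.0000)
J_ω[:, 1] = z_1
entry J[1][1] = 1.8228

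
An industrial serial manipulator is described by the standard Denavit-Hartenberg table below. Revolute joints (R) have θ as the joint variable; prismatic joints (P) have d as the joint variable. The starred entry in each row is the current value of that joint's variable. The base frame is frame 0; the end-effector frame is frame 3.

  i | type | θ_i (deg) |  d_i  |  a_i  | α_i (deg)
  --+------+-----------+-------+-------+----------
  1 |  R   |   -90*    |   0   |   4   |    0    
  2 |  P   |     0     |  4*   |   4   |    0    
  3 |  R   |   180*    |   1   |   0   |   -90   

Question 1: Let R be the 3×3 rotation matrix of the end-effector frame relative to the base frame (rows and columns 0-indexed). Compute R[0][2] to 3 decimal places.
-1.000

End-effector z-axis (col 2 of R) = (-1.0000,0.0000,0.0000)
R[0][2] = -1.0000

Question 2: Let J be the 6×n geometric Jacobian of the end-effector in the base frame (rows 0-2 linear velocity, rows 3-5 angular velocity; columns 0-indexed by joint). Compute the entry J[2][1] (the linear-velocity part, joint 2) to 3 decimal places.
prismatic axis z_1 = (0.0000,0.0000,1.0000)
J_v[:, 1] = z_1; J_ω[:, 1] = (0,0,0)
entry J[2][1] = 1.0000

1.000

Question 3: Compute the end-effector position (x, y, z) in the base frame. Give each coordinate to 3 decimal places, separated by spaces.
after link 1: o_1 = (0.0000, -4.0000, 0.0000)
after link 2: o_2 = (0.0000, -8.0000, 4.0000)
after link 3: o_3 = (0.0000, -8.0000, 5.0000)

0.000 -8.000 5.000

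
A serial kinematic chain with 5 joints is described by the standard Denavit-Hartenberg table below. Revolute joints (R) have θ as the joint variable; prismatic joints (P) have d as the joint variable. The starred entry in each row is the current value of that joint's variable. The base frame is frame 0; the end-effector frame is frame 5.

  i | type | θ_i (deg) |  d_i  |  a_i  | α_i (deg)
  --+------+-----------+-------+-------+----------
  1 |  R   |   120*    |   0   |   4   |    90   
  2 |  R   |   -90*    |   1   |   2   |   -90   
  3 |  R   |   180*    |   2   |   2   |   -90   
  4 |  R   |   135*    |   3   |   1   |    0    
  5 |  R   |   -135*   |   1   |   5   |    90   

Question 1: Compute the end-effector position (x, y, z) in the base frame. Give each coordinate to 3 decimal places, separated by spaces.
after link 1: o_1 = (-2.0000, 3.4641, 0.0000)
after link 2: o_2 = (-1.1340, 3.9641, -2.0000)
after link 3: o_3 = (-2.1340, 5.6962, 0.0000)
after link 4: o_4 = (0.8177, 6.5838, -0.7071)
after link 5: o_5 = (1.6837, 7.0838, 4.2929)

1.684 7.084 4.293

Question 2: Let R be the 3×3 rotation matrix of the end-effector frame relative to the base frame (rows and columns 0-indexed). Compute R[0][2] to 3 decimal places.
-0.500

End-effector z-axis (col 2 of R) = (-0.5000,0.8660,0.0000)
R[0][2] = -0.5000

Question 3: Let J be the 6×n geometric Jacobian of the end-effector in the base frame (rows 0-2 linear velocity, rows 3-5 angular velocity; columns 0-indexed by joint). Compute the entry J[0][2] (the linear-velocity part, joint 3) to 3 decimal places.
axis z_2 = (-0.5000,0.8660,0.0000); lever o_n−o_2 = (2.8177,3.1197,6.2929)
cross product → J_v[:, 2] = (5.4498,3.1464,-4.0000)
J_ω[:, 2] = z_2
entry J[0][2] = 5.4498

5.450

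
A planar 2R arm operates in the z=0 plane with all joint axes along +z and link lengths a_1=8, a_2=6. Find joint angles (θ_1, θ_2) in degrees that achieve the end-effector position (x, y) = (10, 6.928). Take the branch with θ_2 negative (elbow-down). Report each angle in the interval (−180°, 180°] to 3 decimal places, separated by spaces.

60.000 -60.002

cos θ_2 = (147.9972−8²−6²)/(2·8·6) = 0.5000; θ_2 = -60.0019° (elbow-down)
β = atan2(6.9280,10.0000) = 34.7142°; ψ = atan2(-5.1963,10.9998) = -25.2858°
θ_1 = β − ψ = 60.0000°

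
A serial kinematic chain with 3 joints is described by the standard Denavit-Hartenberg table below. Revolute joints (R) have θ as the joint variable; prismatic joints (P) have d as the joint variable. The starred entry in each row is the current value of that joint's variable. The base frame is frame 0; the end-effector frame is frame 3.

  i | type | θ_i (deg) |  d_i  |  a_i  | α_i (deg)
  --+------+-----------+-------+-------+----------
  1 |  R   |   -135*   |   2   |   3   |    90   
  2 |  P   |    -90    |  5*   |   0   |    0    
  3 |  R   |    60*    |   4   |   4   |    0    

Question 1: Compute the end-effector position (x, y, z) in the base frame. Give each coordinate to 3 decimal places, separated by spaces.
after link 1: o_1 = (-2.1213, -2.1213, 2.0000)
after link 2: o_2 = (-5.6569, 1.4142, 2.0000)
after link 3: o_3 = (-10.9348, 1.7932, 0.0000)

-10.935 1.793 0.000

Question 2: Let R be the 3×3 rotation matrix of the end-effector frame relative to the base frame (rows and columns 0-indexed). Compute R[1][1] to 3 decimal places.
-0.354

End-effector y-axis (col 1 of R) = (-0.3536,-0.3536,0.8660)
R[1][1] = -0.3536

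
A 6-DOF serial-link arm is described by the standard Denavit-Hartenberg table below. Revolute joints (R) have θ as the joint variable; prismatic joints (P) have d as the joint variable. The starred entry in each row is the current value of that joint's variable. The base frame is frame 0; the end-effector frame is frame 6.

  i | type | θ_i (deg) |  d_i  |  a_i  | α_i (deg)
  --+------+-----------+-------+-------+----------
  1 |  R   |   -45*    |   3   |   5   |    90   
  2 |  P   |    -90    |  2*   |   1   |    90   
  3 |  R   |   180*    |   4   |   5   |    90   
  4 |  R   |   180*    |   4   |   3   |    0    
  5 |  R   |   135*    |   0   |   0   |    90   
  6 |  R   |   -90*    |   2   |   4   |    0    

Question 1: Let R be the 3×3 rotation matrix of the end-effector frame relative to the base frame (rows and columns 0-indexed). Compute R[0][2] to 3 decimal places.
End-effector z-axis (col 2 of R) = (0.5000,-0.5000,-0.7071)
R[0][2] = 0.5000

0.500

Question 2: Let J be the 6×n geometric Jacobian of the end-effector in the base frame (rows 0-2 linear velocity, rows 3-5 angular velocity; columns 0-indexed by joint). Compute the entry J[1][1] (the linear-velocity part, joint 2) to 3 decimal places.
prismatic axis z_1 = (-0.7071,-0.7071,0.0000)
J_v[:, 1] = z_1; J_ω[:, 1] = (0,0,0)
entry J[1][1] = -0.7071

-0.707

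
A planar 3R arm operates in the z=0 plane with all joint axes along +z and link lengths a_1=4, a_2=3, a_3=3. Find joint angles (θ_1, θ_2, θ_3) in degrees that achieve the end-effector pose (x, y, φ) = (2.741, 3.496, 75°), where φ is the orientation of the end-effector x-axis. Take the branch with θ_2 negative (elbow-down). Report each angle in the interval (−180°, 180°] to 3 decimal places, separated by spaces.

63.875 -149.991 161.116

wrist centre = target − a_3·(cos φ, sin φ) = (1.9645, 0.5982)
cos θ_2 = (4.2173−4²−3²)/(2·4·3) = -0.8659; θ_2 = -149.9909° (elbow-down)
β = atan2(0.5982,1.9645) = 16.9360°; ψ = atan2(-1.5004,1.4022) = -46.9387°
θ_1 = β − ψ = 63.8747°
θ_3 = φ − θ_1 − θ_2 = 161.1162° (wrapped to (-180°,180°])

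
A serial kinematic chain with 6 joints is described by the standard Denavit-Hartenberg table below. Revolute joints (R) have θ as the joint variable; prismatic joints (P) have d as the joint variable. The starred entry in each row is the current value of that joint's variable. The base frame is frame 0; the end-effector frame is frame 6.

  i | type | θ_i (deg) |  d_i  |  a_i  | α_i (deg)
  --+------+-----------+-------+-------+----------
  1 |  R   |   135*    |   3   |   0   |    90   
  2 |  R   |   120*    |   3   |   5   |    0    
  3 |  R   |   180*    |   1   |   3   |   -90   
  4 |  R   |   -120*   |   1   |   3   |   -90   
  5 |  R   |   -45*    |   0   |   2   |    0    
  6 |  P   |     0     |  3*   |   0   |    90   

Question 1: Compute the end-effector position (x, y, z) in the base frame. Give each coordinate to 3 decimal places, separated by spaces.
after link 1: o_1 = (0.0000, 0.0000, 3.0000)
after link 2: o_2 = (3.8891, 0.3536, 7.3301)
after link 3: o_3 = (3.5355, 2.1213, 4.7321)
after link 4: o_4 = (5.2906, 4.0405, 6.5311)
after link 5: o_5 = (5.5406, 5.5225, 7.8506)
after link 6: o_6 = (5.6827, 7.5017, 5.6006)

5.683 7.502 5.601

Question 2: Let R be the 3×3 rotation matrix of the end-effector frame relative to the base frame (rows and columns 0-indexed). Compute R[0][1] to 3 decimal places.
End-effector y-axis (col 1 of R) = (0.0474,0.6597,-0.7500)
R[0][1] = 0.0474

0.047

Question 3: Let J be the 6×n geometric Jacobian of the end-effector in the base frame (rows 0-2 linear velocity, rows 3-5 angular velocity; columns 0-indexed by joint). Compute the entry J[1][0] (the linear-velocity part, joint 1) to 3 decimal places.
axis z_0 = ẑ; lever o_n−o_0 = (5.6827,7.5017,5.6006)
cross product → J_v[:, 0] = (-7.5017,5.6827,0.0000)
J_ω[:, 0] = z_0
entry J[1][0] = 5.6827

5.683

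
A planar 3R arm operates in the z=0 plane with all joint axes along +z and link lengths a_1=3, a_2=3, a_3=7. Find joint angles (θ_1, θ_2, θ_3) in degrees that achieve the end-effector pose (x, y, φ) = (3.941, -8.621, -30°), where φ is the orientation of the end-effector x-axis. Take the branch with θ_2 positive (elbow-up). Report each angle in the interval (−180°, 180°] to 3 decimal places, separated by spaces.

-135.009 45.017 59.991

wrist centre = target − a_3·(cos φ, sin φ) = (-2.1212, -5.1210)
cos θ_2 = (30.7240−3²−3²)/(2·3·3) = 0.7069; θ_2 = 45.0175° (elbow-up)
β = atan2(-5.1210,-2.1212) = -112.4999°; ψ = atan2(2.1220,5.1207) = 22.5087°
θ_1 = β − ψ = -135.0087°
θ_3 = φ − θ_1 − θ_2 = 59.9912° (wrapped to (-180°,180°])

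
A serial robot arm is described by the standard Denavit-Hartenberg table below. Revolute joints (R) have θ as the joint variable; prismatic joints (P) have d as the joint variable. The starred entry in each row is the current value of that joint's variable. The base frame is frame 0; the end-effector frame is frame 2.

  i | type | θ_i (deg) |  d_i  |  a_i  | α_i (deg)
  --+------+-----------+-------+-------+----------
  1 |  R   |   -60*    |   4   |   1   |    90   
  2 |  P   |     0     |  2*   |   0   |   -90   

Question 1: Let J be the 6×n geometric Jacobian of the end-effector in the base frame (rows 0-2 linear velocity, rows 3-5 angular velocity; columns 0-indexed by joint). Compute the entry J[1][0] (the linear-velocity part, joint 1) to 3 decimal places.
-1.232

axis z_0 = ẑ; lever o_n−o_0 = (-1.2321,-1.8660,4.0000)
cross product → J_v[:, 0] = (1.8660,-1.2321,0.0000)
J_ω[:, 0] = z_0
entry J[1][0] = -1.2321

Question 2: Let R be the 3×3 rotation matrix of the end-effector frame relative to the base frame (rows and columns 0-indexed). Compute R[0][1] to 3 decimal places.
0.866

End-effector y-axis (col 1 of R) = (0.8660,0.5000,0.0000)
R[0][1] = 0.8660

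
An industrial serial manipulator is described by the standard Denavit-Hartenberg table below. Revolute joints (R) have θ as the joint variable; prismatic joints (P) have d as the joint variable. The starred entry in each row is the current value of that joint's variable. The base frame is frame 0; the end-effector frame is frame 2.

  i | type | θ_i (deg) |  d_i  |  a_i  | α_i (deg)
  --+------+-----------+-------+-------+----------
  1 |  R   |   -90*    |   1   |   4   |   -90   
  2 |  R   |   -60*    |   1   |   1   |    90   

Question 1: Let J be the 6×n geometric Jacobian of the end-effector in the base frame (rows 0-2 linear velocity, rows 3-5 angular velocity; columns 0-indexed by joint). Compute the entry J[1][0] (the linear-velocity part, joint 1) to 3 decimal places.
axis z_0 = ẑ; lever o_n−o_0 = (1.0000,-4.5000,1.8660)
cross product → J_v[:, 0] = (4.5000,1.0000,-0.0000)
J_ω[:, 0] = z_0
entry J[1][0] = 1.0000

1.000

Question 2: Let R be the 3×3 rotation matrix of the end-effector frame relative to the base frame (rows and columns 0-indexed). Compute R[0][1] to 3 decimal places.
1.000

End-effector y-axis (col 1 of R) = (1.0000,0.0000,0.0000)
R[0][1] = 1.0000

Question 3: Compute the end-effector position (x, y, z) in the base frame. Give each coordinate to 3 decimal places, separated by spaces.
after link 1: o_1 = (0.0000, -4.0000, 1.0000)
after link 2: o_2 = (1.0000, -4.5000, 1.8660)

1.000 -4.500 1.866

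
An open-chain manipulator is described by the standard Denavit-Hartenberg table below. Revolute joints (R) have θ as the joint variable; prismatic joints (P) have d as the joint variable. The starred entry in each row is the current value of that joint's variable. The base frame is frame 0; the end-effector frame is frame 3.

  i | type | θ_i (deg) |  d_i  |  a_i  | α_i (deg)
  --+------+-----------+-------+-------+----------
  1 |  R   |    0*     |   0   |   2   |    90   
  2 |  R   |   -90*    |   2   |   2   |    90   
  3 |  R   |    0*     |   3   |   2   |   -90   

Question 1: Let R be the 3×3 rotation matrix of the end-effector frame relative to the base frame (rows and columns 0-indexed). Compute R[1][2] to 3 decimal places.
End-effector z-axis (col 2 of R) = (0.0000,-1.0000,0.0000)
R[1][2] = -1.0000

-1.000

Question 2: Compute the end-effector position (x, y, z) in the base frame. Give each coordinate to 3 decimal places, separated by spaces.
after link 1: o_1 = (2.0000, 0.0000, 0.0000)
after link 2: o_2 = (2.0000, -2.0000, -2.0000)
after link 3: o_3 = (-1.0000, -2.0000, -4.0000)

-1.000 -2.000 -4.000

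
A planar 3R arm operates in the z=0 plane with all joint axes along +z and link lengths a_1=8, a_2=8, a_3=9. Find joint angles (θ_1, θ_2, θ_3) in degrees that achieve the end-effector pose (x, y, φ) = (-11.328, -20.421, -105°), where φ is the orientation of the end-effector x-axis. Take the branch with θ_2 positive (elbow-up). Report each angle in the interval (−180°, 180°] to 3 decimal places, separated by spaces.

-149.998 44.998 0.000

wrist centre = target − a_3·(cos φ, sin φ) = (-8.9986, -11.7277)
cos θ_2 = (218.5135−8²−8²)/(2·8·8) = 0.7071; θ_2 = 44.9976° (elbow-up)
β = atan2(-11.7277,-8.9986) = -127.4990°; ψ = atan2(5.6566,13.6571) = 22.4988°
θ_1 = β − ψ = -149.9978°
θ_3 = φ − θ_1 − θ_2 = 0.0002° (wrapped to (-180°,180°])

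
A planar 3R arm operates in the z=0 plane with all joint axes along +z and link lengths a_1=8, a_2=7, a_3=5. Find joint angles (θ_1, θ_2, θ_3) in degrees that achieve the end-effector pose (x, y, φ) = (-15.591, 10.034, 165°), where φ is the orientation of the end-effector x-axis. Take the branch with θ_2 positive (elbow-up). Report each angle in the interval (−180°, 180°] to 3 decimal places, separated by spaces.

wrist centre = target − a_3·(cos φ, sin φ) = (-10.7614, 8.7399)
cos θ_2 = (192.1930−8²−7²)/(2·8·7) = 0.7071; θ_2 = 45.0021° (elbow-up)
β = atan2(8.7399,-10.7614) = 140.9180°; ψ = atan2(4.9499,12.9496) = 20.9192°
θ_1 = β − ψ = 119.9988°
θ_3 = φ − θ_1 − θ_2 = -0.0010° (wrapped to (-180°,180°])

119.999 45.002 -0.001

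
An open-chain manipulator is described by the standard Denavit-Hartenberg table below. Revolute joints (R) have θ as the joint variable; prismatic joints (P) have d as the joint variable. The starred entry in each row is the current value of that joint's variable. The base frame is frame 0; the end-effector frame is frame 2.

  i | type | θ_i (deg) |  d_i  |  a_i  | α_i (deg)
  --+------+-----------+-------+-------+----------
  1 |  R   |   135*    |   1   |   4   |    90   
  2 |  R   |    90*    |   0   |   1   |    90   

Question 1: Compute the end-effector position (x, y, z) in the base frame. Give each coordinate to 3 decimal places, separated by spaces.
after link 1: o_1 = (-2.8284, 2.8284, 1.0000)
after link 2: o_2 = (-2.8284, 2.8284, 2.0000)

-2.828 2.828 2.000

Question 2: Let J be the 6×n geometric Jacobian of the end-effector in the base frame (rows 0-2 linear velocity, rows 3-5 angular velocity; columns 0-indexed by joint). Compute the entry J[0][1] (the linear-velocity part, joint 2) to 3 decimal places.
axis z_1 = (0.7071,0.7071,0.0000); lever o_n−o_1 = (0.0000,0.0000,1.0000)
cross product → J_v[:, 1] = (0.7071,-0.7071,0.0000)
J_ω[:, 1] = z_1
entry J[0][1] = 0.7071

0.707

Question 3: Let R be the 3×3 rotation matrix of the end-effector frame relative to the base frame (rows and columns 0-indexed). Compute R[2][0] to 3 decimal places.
1.000

End-effector x-axis (col 0 of R) = (-0.0000,0.0000,1.0000)
R[2][0] = 1.0000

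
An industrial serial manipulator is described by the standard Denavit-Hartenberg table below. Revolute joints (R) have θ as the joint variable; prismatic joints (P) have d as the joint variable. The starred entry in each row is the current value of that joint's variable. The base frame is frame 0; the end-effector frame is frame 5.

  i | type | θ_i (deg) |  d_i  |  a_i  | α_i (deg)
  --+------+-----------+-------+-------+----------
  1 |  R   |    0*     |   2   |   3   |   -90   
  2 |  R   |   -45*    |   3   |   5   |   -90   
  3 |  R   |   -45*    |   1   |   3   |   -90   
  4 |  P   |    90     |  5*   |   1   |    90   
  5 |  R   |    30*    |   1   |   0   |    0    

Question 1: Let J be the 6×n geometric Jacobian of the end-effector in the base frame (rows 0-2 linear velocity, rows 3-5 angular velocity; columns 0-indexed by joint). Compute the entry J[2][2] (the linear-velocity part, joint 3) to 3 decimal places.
-0.500

axis z_2 = (0.7071,0.0000,-0.7071); lever o_n−o_2 = (4.5000,-0.7071,4.5000)
cross product → J_v[:, 2] = (-0.5000,-6.3640,-0.5000)
J_ω[:, 2] = z_2
entry J[2][2] = -0.5000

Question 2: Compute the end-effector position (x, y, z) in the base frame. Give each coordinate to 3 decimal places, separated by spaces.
11.036 2.293 10.036

after link 1: o_1 = (3.0000, 0.0000, 2.0000)
after link 2: o_2 = (6.5355, 3.0000, 5.5355)
after link 3: o_3 = (8.7426, 5.1213, 6.3284)
after link 4: o_4 = (10.5355, 1.5858, 9.5355)
after link 5: o_5 = (11.0355, 2.2929, 10.0355)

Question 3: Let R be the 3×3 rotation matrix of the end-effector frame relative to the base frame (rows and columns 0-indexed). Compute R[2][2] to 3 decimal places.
End-effector z-axis (col 2 of R) = (0.5000,0.7071,0.5000)
R[2][2] = 0.5000

0.500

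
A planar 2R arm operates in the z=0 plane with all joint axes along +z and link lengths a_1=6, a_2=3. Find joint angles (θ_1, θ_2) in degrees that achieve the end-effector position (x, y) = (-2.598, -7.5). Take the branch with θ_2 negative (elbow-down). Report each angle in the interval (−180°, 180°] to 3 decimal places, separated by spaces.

-89.999 -60.001

cos θ_2 = (62.9996−6²−3²)/(2·6·3) = 0.5000; θ_2 = -60.0007° (elbow-down)
β = atan2(-7.5000,-2.5980) = -109.1061°; ψ = atan2(-2.5981,7.5000) = -19.1068°
θ_1 = β − ψ = -89.9993°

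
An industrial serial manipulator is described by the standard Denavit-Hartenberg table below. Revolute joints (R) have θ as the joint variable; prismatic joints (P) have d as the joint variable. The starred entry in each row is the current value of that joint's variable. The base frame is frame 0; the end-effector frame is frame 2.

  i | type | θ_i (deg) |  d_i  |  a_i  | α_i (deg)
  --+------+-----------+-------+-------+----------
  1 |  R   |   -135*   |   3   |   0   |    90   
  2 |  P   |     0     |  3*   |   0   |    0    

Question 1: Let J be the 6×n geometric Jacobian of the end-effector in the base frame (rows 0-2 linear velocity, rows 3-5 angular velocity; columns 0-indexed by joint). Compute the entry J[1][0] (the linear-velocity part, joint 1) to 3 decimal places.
axis z_0 = ẑ; lever o_n−o_0 = (-2.1213,2.1213,3.0000)
cross product → J_v[:, 0] = (-2.1213,-2.1213,0.0000)
J_ω[:, 0] = z_0
entry J[1][0] = -2.1213

-2.121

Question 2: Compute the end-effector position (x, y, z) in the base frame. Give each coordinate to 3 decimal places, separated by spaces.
after link 1: o_1 = (0.0000, 0.0000, 3.0000)
after link 2: o_2 = (-2.1213, 2.1213, 3.0000)

-2.121 2.121 3.000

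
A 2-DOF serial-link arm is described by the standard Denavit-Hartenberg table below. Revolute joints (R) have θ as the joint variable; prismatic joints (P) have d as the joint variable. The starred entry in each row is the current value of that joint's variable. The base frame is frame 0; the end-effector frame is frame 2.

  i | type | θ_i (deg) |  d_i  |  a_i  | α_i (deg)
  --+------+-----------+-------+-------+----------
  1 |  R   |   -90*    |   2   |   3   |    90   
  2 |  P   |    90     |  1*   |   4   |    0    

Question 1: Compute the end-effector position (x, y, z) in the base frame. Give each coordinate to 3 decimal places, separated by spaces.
after link 1: o_1 = (0.0000, -3.0000, 2.0000)
after link 2: o_2 = (-1.0000, -3.0000, 6.0000)

-1.000 -3.000 6.000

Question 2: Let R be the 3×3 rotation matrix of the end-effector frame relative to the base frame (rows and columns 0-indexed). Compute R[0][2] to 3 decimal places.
-1.000

End-effector z-axis (col 2 of R) = (-1.0000,-0.0000,0.0000)
R[0][2] = -1.0000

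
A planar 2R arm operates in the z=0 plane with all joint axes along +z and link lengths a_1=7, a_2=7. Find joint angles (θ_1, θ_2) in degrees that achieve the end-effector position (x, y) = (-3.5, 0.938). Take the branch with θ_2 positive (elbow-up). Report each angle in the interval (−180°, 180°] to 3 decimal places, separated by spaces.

cos θ_2 = (13.1298−7²−7²)/(2·7·7) = -0.8660; θ_2 = 149.9996° (elbow-up)
β = atan2(0.9380,-3.5000) = 164.9973°; ψ = atan2(3.5000,0.9378) = 74.9998°
θ_1 = β − ψ = 89.9975°

89.997 150.000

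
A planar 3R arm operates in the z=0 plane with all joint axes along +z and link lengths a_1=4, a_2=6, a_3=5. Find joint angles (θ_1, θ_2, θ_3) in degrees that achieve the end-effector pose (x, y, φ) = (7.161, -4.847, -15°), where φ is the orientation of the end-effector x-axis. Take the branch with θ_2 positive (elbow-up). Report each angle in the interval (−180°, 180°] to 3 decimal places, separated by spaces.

wrist centre = target − a_3·(cos φ, sin φ) = (2.3314, -3.5529)
cos θ_2 = (18.0584−4²−6²)/(2·4·6) = -0.7071; θ_2 = 135.0008° (elbow-up)
β = atan2(-3.5529,2.3314) = -56.7276°; ψ = atan2(4.2426,-0.2427) = 93.2740°
θ_1 = β − ψ = -150.0017°
θ_3 = φ − θ_1 − θ_2 = 0.0009° (wrapped to (-180°,180°])

-150.002 135.001 0.001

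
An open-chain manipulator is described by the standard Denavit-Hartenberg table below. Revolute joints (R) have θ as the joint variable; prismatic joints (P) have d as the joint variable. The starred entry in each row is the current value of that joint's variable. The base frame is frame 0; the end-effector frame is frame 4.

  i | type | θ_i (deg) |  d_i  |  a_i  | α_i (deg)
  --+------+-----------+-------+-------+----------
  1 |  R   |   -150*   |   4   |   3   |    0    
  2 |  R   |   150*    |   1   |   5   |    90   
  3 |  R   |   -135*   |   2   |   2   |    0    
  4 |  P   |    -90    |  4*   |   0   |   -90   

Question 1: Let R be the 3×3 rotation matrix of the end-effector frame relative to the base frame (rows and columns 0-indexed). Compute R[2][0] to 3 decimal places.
0.707

End-effector x-axis (col 0 of R) = (-0.7071,0.0000,0.7071)
R[2][0] = 0.7071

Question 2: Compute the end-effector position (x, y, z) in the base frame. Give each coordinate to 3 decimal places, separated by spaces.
0.988 -7.500 3.586

after link 1: o_1 = (-2.5981, -1.5000, 4.0000)
after link 2: o_2 = (2.4019, -1.5000, 5.0000)
after link 3: o_3 = (0.9877, -3.5000, 3.5858)
after link 4: o_4 = (0.9877, -7.5000, 3.5858)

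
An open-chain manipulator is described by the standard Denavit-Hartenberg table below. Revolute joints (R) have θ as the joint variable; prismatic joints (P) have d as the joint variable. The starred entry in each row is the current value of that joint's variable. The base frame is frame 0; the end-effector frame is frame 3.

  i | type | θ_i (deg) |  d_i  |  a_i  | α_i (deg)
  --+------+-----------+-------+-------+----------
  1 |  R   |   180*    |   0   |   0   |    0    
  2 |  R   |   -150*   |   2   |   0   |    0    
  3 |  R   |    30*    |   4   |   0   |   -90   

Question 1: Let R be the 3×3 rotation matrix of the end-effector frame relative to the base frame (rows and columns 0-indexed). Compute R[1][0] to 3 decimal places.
End-effector x-axis (col 0 of R) = (0.5000,0.8660,0.0000)
R[1][0] = 0.8660

0.866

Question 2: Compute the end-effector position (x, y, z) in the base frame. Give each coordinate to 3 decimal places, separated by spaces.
0.000 0.000 6.000

after link 1: o_1 = (0.0000, 0.0000, 0.0000)
after link 2: o_2 = (0.0000, 0.0000, 2.0000)
after link 3: o_3 = (0.0000, 0.0000, 6.0000)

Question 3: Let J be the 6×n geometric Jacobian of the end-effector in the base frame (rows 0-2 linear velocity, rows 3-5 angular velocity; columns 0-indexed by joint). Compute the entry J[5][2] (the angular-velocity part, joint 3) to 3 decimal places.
1.000

axis z_2 = (0.0000,0.0000,1.0000); lever o_n−o_2 = (0.0000,0.0000,4.0000)
cross product → J_v[:, 2] = (0.0000,0.0000,0.0000)
J_ω[:, 2] = z_2
entry J[5][2] = 1.0000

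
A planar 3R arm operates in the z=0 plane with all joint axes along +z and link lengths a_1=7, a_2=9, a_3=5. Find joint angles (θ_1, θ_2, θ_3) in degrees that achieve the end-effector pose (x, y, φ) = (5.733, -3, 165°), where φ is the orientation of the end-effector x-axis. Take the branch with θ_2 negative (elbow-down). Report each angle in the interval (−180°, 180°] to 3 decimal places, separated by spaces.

29.999 -89.996 -135.003

wrist centre = target − a_3·(cos φ, sin φ) = (10.5626, -4.2941)
cos θ_2 = (130.0084−7²−9²)/(2·7·9) = 0.0001; θ_2 = -89.9962° (elbow-down)
β = atan2(-4.2941,10.5626) = -22.1235°; ψ = atan2(-9.0000,7.0006) = -52.1226°
θ_1 = β − ψ = 29.9991°
θ_3 = φ − θ_1 − θ_2 = -135.0029° (wrapped to (-180°,180°])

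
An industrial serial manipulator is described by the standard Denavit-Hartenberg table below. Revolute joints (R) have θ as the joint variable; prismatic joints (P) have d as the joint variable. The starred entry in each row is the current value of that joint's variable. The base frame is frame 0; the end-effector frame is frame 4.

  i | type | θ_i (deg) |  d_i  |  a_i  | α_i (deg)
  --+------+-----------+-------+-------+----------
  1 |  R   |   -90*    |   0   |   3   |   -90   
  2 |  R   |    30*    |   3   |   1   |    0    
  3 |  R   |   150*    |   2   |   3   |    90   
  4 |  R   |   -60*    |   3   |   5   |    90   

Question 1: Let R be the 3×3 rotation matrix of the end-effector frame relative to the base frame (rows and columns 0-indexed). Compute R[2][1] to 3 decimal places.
-1.000

End-effector y-axis (col 1 of R) = (0.0000,0.0000,-1.0000)
R[2][1] = -1.0000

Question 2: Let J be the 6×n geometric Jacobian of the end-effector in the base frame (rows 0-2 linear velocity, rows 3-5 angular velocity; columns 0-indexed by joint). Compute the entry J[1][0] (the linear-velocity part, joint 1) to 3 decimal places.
axis z_0 = ẑ; lever o_n−o_0 = (0.6699,1.6340,-3.5000)
cross product → J_v[:, 0] = (-1.6340,0.6699,0.0000)
J_ω[:, 0] = z_0
entry J[1][0] = 0.6699

0.670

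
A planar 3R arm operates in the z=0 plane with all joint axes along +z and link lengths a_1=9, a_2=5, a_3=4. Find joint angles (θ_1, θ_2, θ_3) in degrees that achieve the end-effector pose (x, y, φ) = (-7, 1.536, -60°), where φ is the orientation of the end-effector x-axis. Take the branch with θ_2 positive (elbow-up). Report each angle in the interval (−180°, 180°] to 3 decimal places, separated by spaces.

121.890 89.999 88.110

wrist centre = target − a_3·(cos φ, sin φ) = (-9.0000, 5.0001)
cos θ_2 = (106.0010−9²−5²)/(2·9·5) = 0.0000; θ_2 = 89.9994° (elbow-up)
β = atan2(5.0001,-9.0000) = 150.9449°; ψ = atan2(5.0000,9.0001) = 29.0545°
θ_1 = β − ψ = 121.8905°
θ_3 = φ − θ_1 − θ_2 = 88.1102° (wrapped to (-180°,180°])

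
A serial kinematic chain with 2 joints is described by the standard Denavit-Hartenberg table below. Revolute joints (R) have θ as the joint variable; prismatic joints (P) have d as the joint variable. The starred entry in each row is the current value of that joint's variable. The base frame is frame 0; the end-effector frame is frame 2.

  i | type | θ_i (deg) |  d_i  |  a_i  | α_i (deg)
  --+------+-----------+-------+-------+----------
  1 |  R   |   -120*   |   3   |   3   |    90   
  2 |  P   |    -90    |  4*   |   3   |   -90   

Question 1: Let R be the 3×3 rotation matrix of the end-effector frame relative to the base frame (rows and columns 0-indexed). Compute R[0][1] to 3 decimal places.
0.866

End-effector y-axis (col 1 of R) = (0.8660,-0.5000,-0.0000)
R[0][1] = 0.8660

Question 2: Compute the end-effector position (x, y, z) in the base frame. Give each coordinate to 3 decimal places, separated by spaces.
-4.964 -0.598 0.000

after link 1: o_1 = (-1.5000, -2.5981, 3.0000)
after link 2: o_2 = (-4.9641, -0.5981, 0.0000)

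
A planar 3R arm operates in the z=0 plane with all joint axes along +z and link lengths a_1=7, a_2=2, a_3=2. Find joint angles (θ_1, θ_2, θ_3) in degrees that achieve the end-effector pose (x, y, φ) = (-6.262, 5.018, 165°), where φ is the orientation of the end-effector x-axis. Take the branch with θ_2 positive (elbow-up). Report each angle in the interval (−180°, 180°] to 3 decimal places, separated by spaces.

wrist centre = target − a_3·(cos φ, sin φ) = (-4.3301, 4.5004)
cos θ_2 = (39.0034−7²−2²)/(2·7·2) = -0.4999; θ_2 = 119.9919° (elbow-up)
β = atan2(4.5004,-4.3301) = 133.8957°; ψ = atan2(1.7322,6.0002) = 16.1027°
θ_1 = β − ψ = 117.7930°
θ_3 = φ − θ_1 − θ_2 = -72.7849° (wrapped to (-180°,180°])

117.793 119.992 -72.785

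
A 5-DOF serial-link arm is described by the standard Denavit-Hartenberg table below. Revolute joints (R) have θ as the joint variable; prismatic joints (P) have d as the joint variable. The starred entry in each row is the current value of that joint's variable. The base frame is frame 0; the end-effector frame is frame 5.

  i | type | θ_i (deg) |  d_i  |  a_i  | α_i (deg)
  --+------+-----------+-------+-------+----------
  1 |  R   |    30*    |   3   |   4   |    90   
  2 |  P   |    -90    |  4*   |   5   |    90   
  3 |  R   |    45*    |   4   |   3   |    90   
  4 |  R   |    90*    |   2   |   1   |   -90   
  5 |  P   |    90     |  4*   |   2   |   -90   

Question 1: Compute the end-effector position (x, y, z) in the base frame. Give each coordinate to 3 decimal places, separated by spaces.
0.780 -3.352 -1.293

after link 1: o_1 = (3.4641, 2.0000, 3.0000)
after link 2: o_2 = (5.4641, -1.4641, -2.0000)
after link 3: o_3 = (3.0607, -5.3012, -4.1213)
after link 4: o_4 = (1.4875, -4.5765, -5.5355)
after link 5: o_5 = (0.7804, -3.3517, -1.2929)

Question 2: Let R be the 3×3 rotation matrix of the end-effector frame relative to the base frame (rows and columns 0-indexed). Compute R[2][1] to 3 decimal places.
-0.707

End-effector y-axis (col 1 of R) = (0.3536,-0.6124,-0.7071)
R[2][1] = -0.7071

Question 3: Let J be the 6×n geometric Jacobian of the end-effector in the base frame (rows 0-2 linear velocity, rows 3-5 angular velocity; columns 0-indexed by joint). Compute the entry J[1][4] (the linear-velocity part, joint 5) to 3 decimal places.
0.612

prismatic axis z_4 = (-0.3536,0.6124,0.7071)
J_v[:, 4] = z_4; J_ω[:, 4] = (0,0,0)
entry J[1][4] = 0.6124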